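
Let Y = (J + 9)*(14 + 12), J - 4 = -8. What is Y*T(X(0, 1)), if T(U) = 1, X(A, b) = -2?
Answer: 130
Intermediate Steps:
J = -4 (J = 4 - 8 = -4)
Y = 130 (Y = (-4 + 9)*(14 + 12) = 5*26 = 130)
Y*T(X(0, 1)) = 130*1 = 130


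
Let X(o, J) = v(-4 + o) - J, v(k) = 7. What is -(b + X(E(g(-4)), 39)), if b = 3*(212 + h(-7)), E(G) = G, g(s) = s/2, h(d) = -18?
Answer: -550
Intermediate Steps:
g(s) = s/2 (g(s) = s*(1/2) = s/2)
X(o, J) = 7 - J
b = 582 (b = 3*(212 - 18) = 3*194 = 582)
-(b + X(E(g(-4)), 39)) = -(582 + (7 - 1*39)) = -(582 + (7 - 39)) = -(582 - 32) = -1*550 = -550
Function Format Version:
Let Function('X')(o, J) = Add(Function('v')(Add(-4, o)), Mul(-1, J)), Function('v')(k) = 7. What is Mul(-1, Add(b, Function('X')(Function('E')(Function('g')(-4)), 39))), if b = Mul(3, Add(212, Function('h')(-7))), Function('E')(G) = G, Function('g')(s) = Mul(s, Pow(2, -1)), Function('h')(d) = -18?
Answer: -550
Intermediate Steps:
Function('g')(s) = Mul(Rational(1, 2), s) (Function('g')(s) = Mul(s, Rational(1, 2)) = Mul(Rational(1, 2), s))
Function('X')(o, J) = Add(7, Mul(-1, J))
b = 582 (b = Mul(3, Add(212, -18)) = Mul(3, 194) = 582)
Mul(-1, Add(b, Function('X')(Function('E')(Function('g')(-4)), 39))) = Mul(-1, Add(582, Add(7, Mul(-1, 39)))) = Mul(-1, Add(582, Add(7, -39))) = Mul(-1, Add(582, -32)) = Mul(-1, 550) = -550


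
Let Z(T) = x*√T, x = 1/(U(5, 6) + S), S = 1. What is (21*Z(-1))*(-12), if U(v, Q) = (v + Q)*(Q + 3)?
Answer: -63*I/25 ≈ -2.52*I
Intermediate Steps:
U(v, Q) = (3 + Q)*(Q + v) (U(v, Q) = (Q + v)*(3 + Q) = (3 + Q)*(Q + v))
x = 1/100 (x = 1/((6² + 3*6 + 3*5 + 6*5) + 1) = 1/((36 + 18 + 15 + 30) + 1) = 1/(99 + 1) = 1/100 ≈ 0.010000)
Z(T) = √T/100
(21*Z(-1))*(-12) = (21*(√(-1)/100))*(-12) = (21*(I/100))*(-12) = (21*I/100)*(-12) = -63*I/25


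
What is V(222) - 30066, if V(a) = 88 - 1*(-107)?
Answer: -29871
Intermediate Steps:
V(a) = 195 (V(a) = 88 + 107 = 195)
V(222) - 30066 = 195 - 30066 = -29871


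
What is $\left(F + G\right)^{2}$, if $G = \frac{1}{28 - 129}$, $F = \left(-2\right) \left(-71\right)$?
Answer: $\frac{205664281}{10201} \approx 20161.0$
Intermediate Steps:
$F = 142$
$G = - \frac{1}{101}$ ($G = \frac{1}{-101} = - \frac{1}{101} \approx -0.009901$)
$\left(F + G\right)^{2} = \left(142 - \frac{1}{101}\right)^{2} = \left(\frac{14341}{101}\right)^{2} = \frac{205664281}{10201}$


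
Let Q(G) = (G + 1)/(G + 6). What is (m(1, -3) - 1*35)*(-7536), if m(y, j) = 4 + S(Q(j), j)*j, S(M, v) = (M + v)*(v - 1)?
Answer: 565200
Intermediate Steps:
Q(G) = (1 + G)/(6 + G)
S(M, v) = (-1 + v)*(M + v) (S(M, v) = (M + v)*(-1 + v) = (-1 + v)*(M + v))
m(y, j) = 4 + j*(j² - j - (1 + j)/(6 + j) + j*(1 + j)/(6 + j)) (m(y, j) = 4 + (j² - (1 + j)/(6 + j) - j + ((1 + j)/(6 + j))*j)*j = 4 + (j² - (1 + j)/(6 + j) - j + j*(1 + j)/(6 + j))*j = 4 + (j² - j - (1 + j)/(6 + j) + j*(1 + j)/(6 + j))*j = 4 + j*(j² - j - (1 + j)/(6 + j) + j*(1 + j)/(6 + j)))
(m(1, -3) - 1*35)*(-7536) = ((24 + (-3)⁴ - 6*(-3)² + 3*(-3) + 6*(-3)³)/(6 - 3) - 1*35)*(-7536) = ((24 + 81 - 6*9 - 9 + 6*(-27))/3 - 35)*(-7536) = ((24 + 81 - 54 - 9 - 162)/3 - 35)*(-7536) = ((⅓)*(-120) - 35)*(-7536) = (-40 - 35)*(-7536) = -75*(-7536) = 565200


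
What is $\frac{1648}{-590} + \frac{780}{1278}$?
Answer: $- \frac{137162}{62835} \approx -2.1829$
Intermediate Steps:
$\frac{1648}{-590} + \frac{780}{1278} = 1648 \left(- \frac{1}{590}\right) + 780 \cdot \frac{1}{1278} = - \frac{824}{295} + \frac{130}{213} = - \frac{137162}{62835}$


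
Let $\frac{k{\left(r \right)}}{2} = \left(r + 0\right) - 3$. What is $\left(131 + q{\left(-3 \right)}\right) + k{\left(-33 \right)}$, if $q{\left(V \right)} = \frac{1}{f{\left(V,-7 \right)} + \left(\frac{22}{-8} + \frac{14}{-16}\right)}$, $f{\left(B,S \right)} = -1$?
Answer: $\frac{2175}{37} \approx 58.784$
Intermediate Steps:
$q{\left(V \right)} = - \frac{8}{37}$ ($q{\left(V \right)} = \frac{1}{-1 + \left(\frac{22}{-8} + \frac{14}{-16}\right)} = \frac{1}{-1 + \left(22 \left(- \frac{1}{8}\right) + 14 \left(- \frac{1}{16}\right)\right)} = \frac{1}{-1 - \frac{29}{8}} = \frac{1}{- \frac{37}{8}} = - \frac{8}{37}$)
$k{\left(r \right)} = -6 + 2 r$ ($k{\left(r \right)} = 2 \left(\left(r + 0\right) - 3\right) = 2 \left(r - 3\right) = 2 \left(-3 + r\right) = -6 + 2 r$)
$\left(131 + q{\left(-3 \right)}\right) + k{\left(-33 \right)} = \left(131 - \frac{8}{37}\right) + \left(-6 + 2 \left(-33\right)\right) = \frac{4839}{37} - 72 = \frac{2175}{37}$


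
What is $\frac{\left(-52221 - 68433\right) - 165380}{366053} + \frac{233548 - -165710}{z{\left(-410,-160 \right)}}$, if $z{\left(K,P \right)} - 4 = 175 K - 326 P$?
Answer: $- \frac{75875925299}{3584757029} \approx -21.166$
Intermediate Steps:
$z{\left(K,P \right)} = 4 - 326 P + 175 K$ ($z{\left(K,P \right)} = 4 + \left(175 K - 326 P\right) = 4 + \left(- 326 P + 175 K\right) = 4 - 326 P + 175 K$)
$\frac{\left(-52221 - 68433\right) - 165380}{366053} + \frac{233548 - -165710}{z{\left(-410,-160 \right)}} = \frac{\left(-52221 - 68433\right) - 165380}{366053} + \frac{233548 - -165710}{4 - -52160 + 175 \left(-410\right)} = \left(-120654 - 165380\right) \frac{1}{366053} + \frac{233548 + 165710}{4 + 52160 - 71750} = \left(-286034\right) \frac{1}{366053} + \frac{399258}{-19586} = - \frac{286034}{366053} + 399258 \left(- \frac{1}{19586}\right) = - \frac{286034}{366053} - \frac{199629}{9793} = - \frac{75875925299}{3584757029}$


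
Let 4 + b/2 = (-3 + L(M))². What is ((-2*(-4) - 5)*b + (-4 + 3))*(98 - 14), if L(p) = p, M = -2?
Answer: 10500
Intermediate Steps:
b = 42 (b = -8 + 2*(-3 - 2)² = -8 + 2*(-5)² = -8 + 2*25 = -8 + 50 = 42)
((-2*(-4) - 5)*b + (-4 + 3))*(98 - 14) = ((-2*(-4) - 5)*42 + (-4 + 3))*(98 - 14) = ((8 - 5)*42 - 1)*84 = (3*42 - 1)*84 = (126 - 1)*84 = 125*84 = 10500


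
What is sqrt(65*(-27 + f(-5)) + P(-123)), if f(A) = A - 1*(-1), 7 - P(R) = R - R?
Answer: 2*I*sqrt(502) ≈ 44.811*I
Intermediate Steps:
P(R) = 7 (P(R) = 7 - (R - R) = 7 - 1*0 = 7 + 0 = 7)
f(A) = 1 + A (f(A) = A + 1 = 1 + A)
sqrt(65*(-27 + f(-5)) + P(-123)) = sqrt(65*(-27 + (1 - 5)) + 7) = sqrt(65*(-27 - 4) + 7) = sqrt(65*(-31) + 7) = sqrt(-2015 + 7) = sqrt(-2008) = 2*I*sqrt(502)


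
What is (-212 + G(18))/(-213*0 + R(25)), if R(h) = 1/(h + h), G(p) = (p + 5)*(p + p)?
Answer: 30800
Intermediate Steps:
G(p) = 2*p*(5 + p) (G(p) = (5 + p)*(2*p) = 2*p*(5 + p))
R(h) = 1/(2*h)
(-212 + G(18))/(-213*0 + R(25)) = (-212 + 2*18*(5 + 18))/(-213*0 + (½)/25) = (-212 + 2*18*23)/(0 + (½)*(1/25)) = (-212 + 828)/(0 + 1/50) = 616/(1/50) = 616*50 = 30800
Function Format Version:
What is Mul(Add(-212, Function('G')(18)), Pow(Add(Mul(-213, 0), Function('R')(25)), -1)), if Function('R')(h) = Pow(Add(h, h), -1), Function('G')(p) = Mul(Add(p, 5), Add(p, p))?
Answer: 30800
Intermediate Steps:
Function('G')(p) = Mul(2, p, Add(5, p)) (Function('G')(p) = Mul(Add(5, p), Mul(2, p)) = Mul(2, p, Add(5, p)))
Function('R')(h) = Mul(Rational(1, 2), Pow(h, -1)) (Function('R')(h) = Pow(Mul(2, h), -1) = Mul(Rational(1, 2), Pow(h, -1)))
Mul(Add(-212, Function('G')(18)), Pow(Add(Mul(-213, 0), Function('R')(25)), -1)) = Mul(Add(-212, Mul(2, 18, Add(5, 18))), Pow(Add(Mul(-213, 0), Mul(Rational(1, 2), Pow(25, -1))), -1)) = Mul(Add(-212, Mul(2, 18, 23)), Pow(Add(0, Mul(Rational(1, 2), Rational(1, 25))), -1)) = Mul(Add(-212, 828), Pow(Add(0, Rational(1, 50)), -1)) = Mul(616, Pow(Rational(1, 50), -1)) = Mul(616, 50) = 30800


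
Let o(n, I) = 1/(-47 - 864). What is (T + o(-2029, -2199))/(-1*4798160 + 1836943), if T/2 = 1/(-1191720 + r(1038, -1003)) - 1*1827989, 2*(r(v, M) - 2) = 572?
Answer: 1984089302312555/1607044399544892 ≈ 1.2346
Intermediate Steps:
r(v, M) = 288 (r(v, M) = 2 + (½)*572 = 2 + 286 = 288)
o(n, I) = -1/911 (o(n, I) = 1/(-911) = -1/911)
T = -2177924590249/595716 (T = 2*(1/(-1191720 + 288) - 1*1827989) = 2*(1/(-1191432) - 1827989) = 2*(-1/1191432 - 1827989) = 2*(-2177924590249/1191432) = -2177924590249/595716 ≈ -3.6560e+6)
(T + o(-2029, -2199))/(-1*4798160 + 1836943) = (-2177924590249/595716 - 1/911)/(-1*4798160 + 1836943) = -1984089302312555/(542697276*(-4798160 + 1836943)) = -1984089302312555/542697276/(-2961217) = -1984089302312555/542697276*(-1/2961217) = 1984089302312555/1607044399544892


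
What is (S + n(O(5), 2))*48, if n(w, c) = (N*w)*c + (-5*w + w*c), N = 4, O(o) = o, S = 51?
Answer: 3648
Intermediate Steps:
n(w, c) = -5*w + 5*c*w (n(w, c) = (4*w)*c + (-5*w + w*c) = 4*c*w + (-5*w + c*w) = -5*w + 5*c*w)
(S + n(O(5), 2))*48 = (51 + 5*5*(-1 + 2))*48 = (51 + 5*5*1)*48 = (51 + 25)*48 = 76*48 = 3648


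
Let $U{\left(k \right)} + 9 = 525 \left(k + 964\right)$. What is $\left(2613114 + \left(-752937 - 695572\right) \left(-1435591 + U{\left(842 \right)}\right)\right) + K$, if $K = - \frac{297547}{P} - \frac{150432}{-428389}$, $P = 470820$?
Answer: $\frac{142411838663987052905177}{201694108980} \approx 7.0608 \cdot 10^{11}$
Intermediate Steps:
$U{\left(k \right)} = 506091 + 525 k$ ($U{\left(k \right)} = -9 + 525 \left(k + 964\right) = -9 + 525 \left(964 + k\right) = -9 + \left(506100 + 525 k\right) = 506091 + 525 k$)
$K = - \frac{56639467543}{201694108980}$ ($K = - \frac{297547}{470820} - \frac{150432}{-428389} = \left(-297547\right) \frac{1}{470820} - - \frac{150432}{428389} = - \frac{297547}{470820} + \frac{150432}{428389} = - \frac{56639467543}{201694108980} \approx -0.28082$)
$\left(2613114 + \left(-752937 - 695572\right) \left(-1435591 + U{\left(842 \right)}\right)\right) + K = \left(2613114 + \left(-752937 - 695572\right) \left(-1435591 + \left(506091 + 525 \cdot 842\right)\right)\right) - \frac{56639467543}{201694108980} = \left(2613114 - 1448509 \left(-1435591 + \left(506091 + 442050\right)\right)\right) - \frac{56639467543}{201694108980} = \left(2613114 - 1448509 \left(-1435591 + 948141\right)\right) - \frac{56639467543}{201694108980} = \left(2613114 - -706075712050\right) - \frac{56639467543}{201694108980} = \left(2613114 + 706075712050\right) - \frac{56639467543}{201694108980} = 706078325164 - \frac{56639467543}{201694108980} = \frac{142411838663987052905177}{201694108980}$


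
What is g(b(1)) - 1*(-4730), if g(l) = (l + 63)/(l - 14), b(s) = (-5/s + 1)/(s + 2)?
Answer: 217395/46 ≈ 4726.0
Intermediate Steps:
b(s) = (1 - 5/s)/(2 + s)
g(l) = (63 + l)/(-14 + l)
g(b(1)) - 1*(-4730) = (63 + (-5 + 1)/(1*(2 + 1)))/(-14 + (-5 + 1)/(1*(2 + 1))) - 1*(-4730) = (63 + 1*(-4)/3)/(-14 + 1*(-4)/3) + 4730 = (63 + 1*(⅓)*(-4))/(-14 + 1*(⅓)*(-4)) + 4730 = (63 - 4/3)/(-14 - 4/3) + 4730 = (185/3)/(-46/3) + 4730 = -3/46*185/3 + 4730 = -185/46 + 4730 = 217395/46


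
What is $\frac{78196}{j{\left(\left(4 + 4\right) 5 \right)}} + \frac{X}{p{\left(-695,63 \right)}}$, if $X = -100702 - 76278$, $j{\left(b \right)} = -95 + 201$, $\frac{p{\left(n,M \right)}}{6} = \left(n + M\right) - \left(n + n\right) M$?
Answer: $\frac{5096307901}{6911571} \approx 737.36$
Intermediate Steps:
$p{\left(n,M \right)} = 6 M + 6 n - 12 M n$ ($p{\left(n,M \right)} = 6 \left(\left(n + M\right) - \left(n + n\right) M\right) = 6 \left(\left(M + n\right) - 2 n M\right) = 6 \left(\left(M + n\right) - 2 M n\right) = 6 \left(M + n - 2 M n\right) = 6 M + 6 n - 12 M n$)
$j{\left(b \right)} = 106$
$X = -176980$
$\frac{78196}{j{\left(\left(4 + 4\right) 5 \right)}} + \frac{X}{p{\left(-695,63 \right)}} = \frac{78196}{106} - \frac{176980}{6 \cdot 63 + 6 \left(-695\right) - 756 \left(-695\right)} = 78196 \cdot \frac{1}{106} - \frac{176980}{378 - 4170 + 525420} = \frac{39098}{53} - \frac{176980}{521628} = \frac{39098}{53} - \frac{44245}{130407} = \frac{5096307901}{6911571}$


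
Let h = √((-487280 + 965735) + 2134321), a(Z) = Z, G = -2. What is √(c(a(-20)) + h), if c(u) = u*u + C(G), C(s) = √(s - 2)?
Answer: √(400 + 2*I + 2*√653194) ≈ 44.904 + 0.0223*I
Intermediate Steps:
C(s) = √(-2 + s)
c(u) = u² + 2*I (c(u) = u*u + √(-2 - 2) = u² + √(-4) = u² + 2*I)
h = 2*√653194 (h = √(478455 + 2134321) = √2612776 = 2*√653194 ≈ 1616.4)
√(c(a(-20)) + h) = √(((-20)² + 2*I) + 2*√653194) = √((400 + 2*I) + 2*√653194) = √(400 + 2*I + 2*√653194)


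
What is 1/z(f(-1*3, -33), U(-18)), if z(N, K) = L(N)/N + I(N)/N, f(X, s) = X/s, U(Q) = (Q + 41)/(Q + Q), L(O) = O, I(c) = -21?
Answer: -1/230 ≈ -0.0043478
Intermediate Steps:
U(Q) = (41 + Q)/(2*Q) (U(Q) = (41 + Q)/((2*Q)) = (41 + Q)*(1/(2*Q)) = (41 + Q)/(2*Q))
z(N, K) = 1 - 21/N (z(N, K) = N/N - 21/N = 1 - 21/N)
1/z(f(-1*3, -33), U(-18)) = 1/((-21 - 1*3/(-33))/((-1*3/(-33)))) = 1/((-21 - 3*(-1/33))/((-3*(-1/33)))) = 1/((-21 + 1/11)/(1/11)) = 1/(11*(-230/11)) = 1/(-230) = -1/230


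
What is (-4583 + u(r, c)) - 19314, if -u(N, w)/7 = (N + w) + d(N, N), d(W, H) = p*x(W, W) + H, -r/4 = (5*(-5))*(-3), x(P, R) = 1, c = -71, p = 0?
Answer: -19200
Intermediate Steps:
r = -300 (r = -4*5*(-5)*(-3) = -(-100)*(-3) = -4*75 = -300)
d(W, H) = H (d(W, H) = 0*1 + H = 0 + H = H)
u(N, w) = -14*N - 7*w (u(N, w) = -7*((N + w) + N) = -7*(w + 2*N) = -14*N - 7*w)
(-4583 + u(r, c)) - 19314 = (-4583 + (-14*(-300) - 7*(-71))) - 19314 = (-4583 + (4200 + 497)) - 19314 = (-4583 + 4697) - 19314 = 114 - 19314 = -19200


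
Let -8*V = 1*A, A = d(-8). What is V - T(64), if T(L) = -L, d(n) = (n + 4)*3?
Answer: 131/2 ≈ 65.500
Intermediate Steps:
d(n) = 12 + 3*n (d(n) = (4 + n)*3 = 12 + 3*n)
A = -12 (A = 12 + 3*(-8) = 12 - 24 = -12)
V = 3/2 (V = -(-12)/8 = -⅛*(-12) = 3/2 ≈ 1.5000)
V - T(64) = 3/2 - (-1)*64 = 3/2 - 1*(-64) = 3/2 + 64 = 131/2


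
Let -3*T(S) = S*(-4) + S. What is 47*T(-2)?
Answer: -94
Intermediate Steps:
T(S) = S (T(S) = -(S*(-4) + S)/3 = -(-4*S + S)/3 = -(-1)*S = S)
47*T(-2) = 47*(-2) = -94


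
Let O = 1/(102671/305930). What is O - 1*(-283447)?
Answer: 29102092867/102671 ≈ 2.8345e+5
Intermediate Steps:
O = 305930/102671 (O = 1/(102671*(1/305930)) = 1/(102671/305930) = 305930/102671 ≈ 2.9797)
O - 1*(-283447) = 305930/102671 - 1*(-283447) = 305930/102671 + 283447 = 29102092867/102671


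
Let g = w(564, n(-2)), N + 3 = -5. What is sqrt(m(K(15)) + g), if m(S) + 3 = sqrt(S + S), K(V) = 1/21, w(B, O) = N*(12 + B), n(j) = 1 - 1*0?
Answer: sqrt(-2033451 + 21*sqrt(42))/21 ≈ 67.902*I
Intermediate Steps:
N = -8 (N = -3 - 5 = -8)
n(j) = 1 (n(j) = 1 + 0 = 1)
w(B, O) = -96 - 8*B (w(B, O) = -8*(12 + B) = -96 - 8*B)
g = -4608 (g = -96 - 8*564 = -96 - 4512 = -4608)
K(V) = 1/21
m(S) = -3 + sqrt(2)*sqrt(S) (m(S) = -3 + sqrt(S + S) = -3 + sqrt(2*S) = -3 + sqrt(2)*sqrt(S))
sqrt(m(K(15)) + g) = sqrt((-3 + sqrt(2)*sqrt(1/21)) - 4608) = sqrt((-3 + sqrt(2)*(sqrt(21)/21)) - 4608) = sqrt((-3 + sqrt(42)/21) - 4608) = sqrt(-4611 + sqrt(42)/21)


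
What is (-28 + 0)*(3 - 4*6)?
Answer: 588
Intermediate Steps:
(-28 + 0)*(3 - 4*6) = -28*(3 - 1*24) = -28*(3 - 24) = -28*(-21) = 588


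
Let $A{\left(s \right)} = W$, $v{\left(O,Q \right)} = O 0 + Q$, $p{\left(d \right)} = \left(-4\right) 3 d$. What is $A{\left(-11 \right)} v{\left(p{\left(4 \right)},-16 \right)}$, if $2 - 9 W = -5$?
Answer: $- \frac{112}{9} \approx -12.444$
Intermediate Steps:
$p{\left(d \right)} = - 12 d$
$v{\left(O,Q \right)} = Q$ ($v{\left(O,Q \right)} = 0 + Q = Q$)
$W = \frac{7}{9}$ ($W = \frac{2}{9} - - \frac{5}{9} = \frac{2}{9} + \frac{5}{9} = \frac{7}{9} \approx 0.77778$)
$A{\left(s \right)} = \frac{7}{9}$
$A{\left(-11 \right)} v{\left(p{\left(4 \right)},-16 \right)} = \frac{7}{9} \left(-16\right) = - \frac{112}{9}$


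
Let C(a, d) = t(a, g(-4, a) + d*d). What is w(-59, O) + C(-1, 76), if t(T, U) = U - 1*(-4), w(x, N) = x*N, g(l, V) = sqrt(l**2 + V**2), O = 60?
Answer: 2240 + sqrt(17) ≈ 2244.1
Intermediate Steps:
g(l, V) = sqrt(V**2 + l**2)
w(x, N) = N*x
t(T, U) = 4 + U (t(T, U) = U + 4 = 4 + U)
C(a, d) = 4 + d**2 + sqrt(16 + a**2) (C(a, d) = 4 + (sqrt(a**2 + (-4)**2) + d*d) = 4 + (sqrt(a**2 + 16) + d**2) = 4 + (sqrt(16 + a**2) + d**2) = 4 + (d**2 + sqrt(16 + a**2)) = 4 + d**2 + sqrt(16 + a**2))
w(-59, O) + C(-1, 76) = 60*(-59) + (4 + 76**2 + sqrt(16 + (-1)**2)) = -3540 + (4 + 5776 + sqrt(16 + 1)) = -3540 + (4 + 5776 + sqrt(17)) = -3540 + (5780 + sqrt(17)) = 2240 + sqrt(17)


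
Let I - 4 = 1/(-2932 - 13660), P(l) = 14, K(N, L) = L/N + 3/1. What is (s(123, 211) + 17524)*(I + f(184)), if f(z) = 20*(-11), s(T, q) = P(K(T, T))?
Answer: -31426982337/8296 ≈ -3.7882e+6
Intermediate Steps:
K(N, L) = 3 + L/N (K(N, L) = L/N + 3*1 = L/N + 3 = 3 + L/N)
s(T, q) = 14
I = 66367/16592 (I = 4 + 1/(-2932 - 13660) = 4 + 1/(-16592) = 4 - 1/16592 = 66367/16592 ≈ 3.9999)
f(z) = -220
(s(123, 211) + 17524)*(I + f(184)) = (14 + 17524)*(66367/16592 - 220) = 17538*(-3583873/16592) = -31426982337/8296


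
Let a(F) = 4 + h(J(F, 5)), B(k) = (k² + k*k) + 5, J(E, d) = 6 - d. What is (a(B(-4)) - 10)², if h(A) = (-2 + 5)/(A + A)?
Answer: 81/4 ≈ 20.250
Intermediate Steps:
B(k) = 5 + 2*k² (B(k) = (k² + k²) + 5 = 2*k² + 5 = 5 + 2*k²)
h(A) = 3/(2*A) (h(A) = 3/((2*A)) = 3*(1/(2*A)) = 3/(2*A))
a(F) = 11/2 (a(F) = 4 + 3/(2*(6 - 1*5)) = 4 + 3/(2*(6 - 5)) = 4 + (3/2)/1 = 4 + (3/2)*1 = 4 + 3/2 = 11/2)
(a(B(-4)) - 10)² = (11/2 - 10)² = (-9/2)² = 81/4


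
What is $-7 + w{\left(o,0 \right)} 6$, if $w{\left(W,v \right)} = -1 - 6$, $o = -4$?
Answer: $-49$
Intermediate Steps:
$w{\left(W,v \right)} = -7$ ($w{\left(W,v \right)} = -1 - 6 = -7$)
$-7 + w{\left(o,0 \right)} 6 = -7 - 42 = -49$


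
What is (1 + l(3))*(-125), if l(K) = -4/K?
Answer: 125/3 ≈ 41.667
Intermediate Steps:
(1 + l(3))*(-125) = (1 - 4/3)*(-125) = -⅓*(-125) = 125/3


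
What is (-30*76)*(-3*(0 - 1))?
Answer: -6840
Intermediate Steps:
(-30*76)*(-3*(0 - 1)) = -(-6840)*(-1) = -2280*3 = -6840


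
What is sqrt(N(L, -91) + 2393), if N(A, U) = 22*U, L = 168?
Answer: sqrt(391) ≈ 19.774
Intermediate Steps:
sqrt(N(L, -91) + 2393) = sqrt(22*(-91) + 2393) = sqrt(-2002 + 2393) = sqrt(391)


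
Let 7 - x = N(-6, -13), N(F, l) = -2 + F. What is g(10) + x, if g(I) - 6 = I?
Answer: 31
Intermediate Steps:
g(I) = 6 + I
x = 15 (x = 7 - (-2 - 6) = 7 - 1*(-8) = 7 + 8 = 15)
g(10) + x = (6 + 10) + 15 = 16 + 15 = 31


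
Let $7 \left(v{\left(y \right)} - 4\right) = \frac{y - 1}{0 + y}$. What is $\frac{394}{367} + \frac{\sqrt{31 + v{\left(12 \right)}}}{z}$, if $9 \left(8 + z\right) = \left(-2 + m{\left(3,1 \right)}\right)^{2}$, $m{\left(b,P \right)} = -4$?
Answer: $\frac{394}{367} - \frac{\sqrt{61971}}{168} \approx -0.40821$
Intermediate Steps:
$v{\left(y \right)} = 4 + \frac{-1 + y}{7 y}$ ($v{\left(y \right)} = 4 + \frac{\left(y - 1\right) \frac{1}{0 + y}}{7} = 4 + \frac{\left(-1 + y\right) \frac{1}{y}}{7} = 4 + \frac{\frac{1}{y} \left(-1 + y\right)}{7} = 4 + \frac{-1 + y}{7 y}$)
$z = -4$ ($z = -8 + \frac{\left(-2 - 4\right)^{2}}{9} = -8 + \frac{\left(-6\right)^{2}}{9} = -8 + \frac{1}{9} \cdot 36 = -8 + 4 = -4$)
$\frac{394}{367} + \frac{\sqrt{31 + v{\left(12 \right)}}}{z} = \frac{394}{367} + \frac{\sqrt{31 + \frac{-1 + 29 \cdot 12}{7 \cdot 12}}}{-4} = 394 \cdot \frac{1}{367} + \sqrt{31 + \frac{1}{7} \cdot \frac{1}{12} \left(-1 + 348\right)} \left(- \frac{1}{4}\right) = \frac{394}{367} + \sqrt{31 + \frac{1}{7} \cdot \frac{1}{12} \cdot 347} \left(- \frac{1}{4}\right) = \frac{394}{367} + \sqrt{31 + \frac{347}{84}} \left(- \frac{1}{4}\right) = \frac{394}{367} + \sqrt{\frac{2951}{84}} \left(- \frac{1}{4}\right) = \frac{394}{367} + \frac{\sqrt{61971}}{42} \left(- \frac{1}{4}\right) = \frac{394}{367} - \frac{\sqrt{61971}}{168}$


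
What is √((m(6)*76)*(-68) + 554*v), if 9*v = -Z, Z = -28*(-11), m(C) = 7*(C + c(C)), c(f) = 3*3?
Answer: 2*I*√1263598/3 ≈ 749.4*I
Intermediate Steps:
c(f) = 9
m(C) = 63 + 7*C (m(C) = 7*(C + 9) = 7*(9 + C) = 63 + 7*C)
Z = 308
v = -308/9 (v = (-1*308)/9 = (⅑)*(-308) = -308/9 ≈ -34.222)
√((m(6)*76)*(-68) + 554*v) = √(((63 + 7*6)*76)*(-68) + 554*(-308/9)) = √(((63 + 42)*76)*(-68) - 170632/9) = √((105*76)*(-68) - 170632/9) = √(7980*(-68) - 170632/9) = √(-542640 - 170632/9) = √(-5054392/9) = 2*I*√1263598/3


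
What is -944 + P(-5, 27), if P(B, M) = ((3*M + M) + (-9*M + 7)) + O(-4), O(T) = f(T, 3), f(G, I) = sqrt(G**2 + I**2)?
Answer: -1067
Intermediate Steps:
O(T) = sqrt(9 + T**2) (O(T) = sqrt(T**2 + 3**2) = sqrt(T**2 + 9) = sqrt(9 + T**2))
P(B, M) = 12 - 5*M (P(B, M) = ((3*M + M) + (-9*M + 7)) + sqrt(9 + (-4)**2) = (4*M + (7 - 9*M)) + sqrt(9 + 16) = (7 - 5*M) + sqrt(25) = (7 - 5*M) + 5 = 12 - 5*M)
-944 + P(-5, 27) = -944 + (12 - 5*27) = -944 + (12 - 135) = -944 - 123 = -1067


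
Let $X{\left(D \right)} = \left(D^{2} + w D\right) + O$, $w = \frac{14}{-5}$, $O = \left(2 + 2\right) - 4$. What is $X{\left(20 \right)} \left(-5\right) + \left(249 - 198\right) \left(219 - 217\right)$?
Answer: $-1618$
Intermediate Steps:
$O = 0$ ($O = 4 - 4 = 0$)
$w = - \frac{14}{5}$ ($w = 14 \left(- \frac{1}{5}\right) = - \frac{14}{5} \approx -2.8$)
$X{\left(D \right)} = D^{2} - \frac{14 D}{5}$ ($X{\left(D \right)} = \left(D^{2} - \frac{14 D}{5}\right) + 0 = D^{2} - \frac{14 D}{5}$)
$X{\left(20 \right)} \left(-5\right) + \left(249 - 198\right) \left(219 - 217\right) = \frac{1}{5} \cdot 20 \left(-14 + 5 \cdot 20\right) \left(-5\right) + \left(249 - 198\right) \left(219 - 217\right) = \frac{1}{5} \cdot 20 \left(-14 + 100\right) \left(-5\right) + 51 \cdot 2 = \frac{1}{5} \cdot 20 \cdot 86 \left(-5\right) + 102 = 344 \left(-5\right) + 102 = -1720 + 102 = -1618$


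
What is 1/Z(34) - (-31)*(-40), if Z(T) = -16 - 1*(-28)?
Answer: -14879/12 ≈ -1239.9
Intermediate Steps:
Z(T) = 12 (Z(T) = -16 + 28 = 12)
1/Z(34) - (-31)*(-40) = 1/12 - (-31)*(-40) = 1/12 - 1*1240 = 1/12 - 1240 = -14879/12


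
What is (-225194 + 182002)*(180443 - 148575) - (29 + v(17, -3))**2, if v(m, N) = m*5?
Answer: -1376455652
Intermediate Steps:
v(m, N) = 5*m
(-225194 + 182002)*(180443 - 148575) - (29 + v(17, -3))**2 = (-225194 + 182002)*(180443 - 148575) - (29 + 5*17)**2 = -43192*31868 - (29 + 85)**2 = -1376442656 - 1*114**2 = -1376442656 - 1*12996 = -1376442656 - 12996 = -1376455652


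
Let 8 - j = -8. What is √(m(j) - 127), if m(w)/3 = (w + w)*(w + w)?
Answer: √2945 ≈ 54.268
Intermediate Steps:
j = 16 (j = 8 - 1*(-8) = 8 + 8 = 16)
m(w) = 12*w² (m(w) = 3*((w + w)*(w + w)) = 3*((2*w)*(2*w)) = 3*(4*w²) = 12*w²)
√(m(j) - 127) = √(12*16² - 127) = √(12*256 - 127) = √(3072 - 127) = √2945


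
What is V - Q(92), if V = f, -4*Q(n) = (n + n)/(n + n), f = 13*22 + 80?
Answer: 1465/4 ≈ 366.25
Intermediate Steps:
f = 366 (f = 286 + 80 = 366)
Q(n) = -1/4 (Q(n) = -(n + n)/(4*(n + n)) = -2*n/(4*(2*n)) = -2*n*1/(2*n)/4 = -1/4*1 = -1/4)
V = 366
V - Q(92) = 366 - 1*(-1/4) = 366 + 1/4 = 1465/4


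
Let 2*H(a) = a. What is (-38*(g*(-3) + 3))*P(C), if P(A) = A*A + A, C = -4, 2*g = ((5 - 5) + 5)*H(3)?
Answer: 3762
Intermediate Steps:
H(a) = a/2
g = 15/4 (g = (((5 - 5) + 5)*((½)*3))/2 = ((0 + 5)*(3/2))/2 = (5*(3/2))/2 = (½)*(15/2) = 15/4 ≈ 3.7500)
P(A) = A + A² (P(A) = A² + A = A + A²)
(-38*(g*(-3) + 3))*P(C) = (-38*((15/4)*(-3) + 3))*(-4*(1 - 4)) = (-38*(-45/4 + 3))*(-4*(-3)) = -38*(-33/4)*12 = (627/2)*12 = 3762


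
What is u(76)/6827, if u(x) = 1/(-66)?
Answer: -1/450582 ≈ -2.2194e-6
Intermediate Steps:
u(x) = -1/66
u(76)/6827 = -1/66/6827 = -1/66*1/6827 = -1/450582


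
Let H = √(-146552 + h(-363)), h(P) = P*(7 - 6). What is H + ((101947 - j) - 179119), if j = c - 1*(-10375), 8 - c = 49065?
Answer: -38490 + I*√146915 ≈ -38490.0 + 383.29*I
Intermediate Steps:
c = -49057 (c = 8 - 1*49065 = 8 - 49065 = -49057)
h(P) = P (h(P) = P*1 = P)
j = -38682 (j = -49057 - 1*(-10375) = -49057 + 10375 = -38682)
H = I*√146915 (H = √(-146552 - 363) = √(-146915) = I*√146915 ≈ 383.29*I)
H + ((101947 - j) - 179119) = I*√146915 + ((101947 - 1*(-38682)) - 179119) = I*√146915 + ((101947 + 38682) - 179119) = I*√146915 + (140629 - 179119) = I*√146915 - 38490 = -38490 + I*√146915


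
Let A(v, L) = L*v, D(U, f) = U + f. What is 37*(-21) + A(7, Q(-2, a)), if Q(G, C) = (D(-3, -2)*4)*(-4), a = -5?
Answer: -217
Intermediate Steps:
Q(G, C) = 80 (Q(G, C) = ((-3 - 2)*4)*(-4) = -5*4*(-4) = -20*(-4) = 80)
37*(-21) + A(7, Q(-2, a)) = 37*(-21) + 80*7 = -777 + 560 = -217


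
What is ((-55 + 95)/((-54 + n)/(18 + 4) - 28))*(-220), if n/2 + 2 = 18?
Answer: 8800/29 ≈ 303.45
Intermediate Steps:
n = 32 (n = -4 + 2*18 = -4 + 36 = 32)
((-55 + 95)/((-54 + n)/(18 + 4) - 28))*(-220) = ((-55 + 95)/((-54 + 32)/(18 + 4) - 28))*(-220) = (40/(-22/22 - 28))*(-220) = (40/(-22*1/22 - 28))*(-220) = (40/(-1 - 28))*(-220) = (40/(-29))*(-220) = (40*(-1/29))*(-220) = -40/29*(-220) = 8800/29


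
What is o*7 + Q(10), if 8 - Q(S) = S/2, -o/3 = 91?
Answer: -1908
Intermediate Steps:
o = -273 (o = -3*91 = -273)
Q(S) = 8 - S/2
o*7 + Q(10) = -273*7 + (8 - ½*10) = -1911 + (8 - 5) = -1911 + 3 = -1908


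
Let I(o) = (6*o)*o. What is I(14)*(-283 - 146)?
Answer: -504504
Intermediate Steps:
I(o) = 6*o²
I(14)*(-283 - 146) = (6*14²)*(-283 - 146) = (6*196)*(-429) = 1176*(-429) = -504504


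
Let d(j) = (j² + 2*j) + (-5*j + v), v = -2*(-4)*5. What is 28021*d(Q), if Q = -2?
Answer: 1401050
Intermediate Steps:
v = 40 (v = 8*5 = 40)
d(j) = 40 + j² - 3*j (d(j) = (j² + 2*j) + (-5*j + 40) = (j² + 2*j) + (40 - 5*j) = 40 + j² - 3*j)
28021*d(Q) = 28021*(40 + (-2)² - 3*(-2)) = 28021*(40 + 4 + 6) = 28021*50 = 1401050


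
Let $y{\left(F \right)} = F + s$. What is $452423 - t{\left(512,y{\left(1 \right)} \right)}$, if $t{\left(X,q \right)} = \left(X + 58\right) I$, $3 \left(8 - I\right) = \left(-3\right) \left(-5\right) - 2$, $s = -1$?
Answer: $450333$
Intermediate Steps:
$y{\left(F \right)} = -1 + F$ ($y{\left(F \right)} = F - 1 = -1 + F$)
$I = \frac{11}{3}$ ($I = 8 - \frac{\left(-3\right) \left(-5\right) - 2}{3} = 8 - \frac{15 - 2}{3} = 8 - \frac{13}{3} = \frac{11}{3} \approx 3.6667$)
$t{\left(X,q \right)} = \frac{638}{3} + \frac{11 X}{3}$ ($t{\left(X,q \right)} = \left(X + 58\right) \frac{11}{3} = \left(58 + X\right) \frac{11}{3} = \frac{638}{3} + \frac{11 X}{3}$)
$452423 - t{\left(512,y{\left(1 \right)} \right)} = 452423 - \left(\frac{638}{3} + \frac{11}{3} \cdot 512\right) = 452423 - \left(\frac{638}{3} + \frac{5632}{3}\right) = 452423 - 2090 = 450333$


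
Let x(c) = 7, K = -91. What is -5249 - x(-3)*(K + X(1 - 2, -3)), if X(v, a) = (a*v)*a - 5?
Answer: -4514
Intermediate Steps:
X(v, a) = -5 + v*a² (X(v, a) = v*a² - 5 = -5 + v*a²)
-5249 - x(-3)*(K + X(1 - 2, -3)) = -5249 - 7*(-91 + (-5 + (1 - 2)*(-3)²)) = -5249 - 7*(-91 + (-5 - 1*9)) = -5249 - 7*(-91 + (-5 - 9)) = -5249 - 7*(-91 - 14) = -5249 - 7*(-105) = -5249 - 1*(-735) = -5249 + 735 = -4514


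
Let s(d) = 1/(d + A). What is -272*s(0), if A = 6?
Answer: -136/3 ≈ -45.333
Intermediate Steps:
s(d) = 1/(6 + d) (s(d) = 1/(d + 6) = 1/(6 + d))
-272*s(0) = -272/(6 + 0) = -272/6 = -272*⅙ = -136/3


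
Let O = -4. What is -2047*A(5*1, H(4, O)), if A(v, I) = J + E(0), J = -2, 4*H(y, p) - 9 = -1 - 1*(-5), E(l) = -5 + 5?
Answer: 4094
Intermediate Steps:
E(l) = 0
H(y, p) = 13/4 (H(y, p) = 9/4 + (-1 - 1*(-5))/4 = 9/4 + (-1 + 5)/4 = 9/4 + (1/4)*4 = 9/4 + 1 = 13/4)
J = -2 (J = -1*2 = -2)
A(v, I) = -2 (A(v, I) = -2 + 0 = -2)
-2047*A(5*1, H(4, O)) = -2047*(-2) = 4094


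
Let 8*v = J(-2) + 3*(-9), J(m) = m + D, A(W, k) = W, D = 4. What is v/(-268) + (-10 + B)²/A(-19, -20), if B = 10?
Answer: 25/2144 ≈ 0.011660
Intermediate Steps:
J(m) = 4 + m (J(m) = m + 4 = 4 + m)
v = -25/8 (v = ((4 - 2) + 3*(-9))/8 = (2 - 27)/8 = (⅛)*(-25) = -25/8 ≈ -3.1250)
v/(-268) + (-10 + B)²/A(-19, -20) = -25/8/(-268) + (-10 + 10)²/(-19) = -25/8*(-1/268) + 0²*(-1/19) = 25/2144 + 0*(-1/19) = 25/2144 + 0 = 25/2144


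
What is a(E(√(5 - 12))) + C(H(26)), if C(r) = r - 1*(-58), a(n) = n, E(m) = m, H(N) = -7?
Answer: 51 + I*√7 ≈ 51.0 + 2.6458*I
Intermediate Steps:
C(r) = 58 + r (C(r) = r + 58 = 58 + r)
a(E(√(5 - 12))) + C(H(26)) = √(5 - 12) + (58 - 7) = √(-7) + 51 = I*√7 + 51 = 51 + I*√7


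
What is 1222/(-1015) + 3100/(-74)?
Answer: -1618464/37555 ≈ -43.096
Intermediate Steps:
1222/(-1015) + 3100/(-74) = 1222*(-1/1015) + 3100*(-1/74) = -1222/1015 - 1550/37 = -1618464/37555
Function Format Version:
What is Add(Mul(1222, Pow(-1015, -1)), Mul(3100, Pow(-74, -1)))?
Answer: Rational(-1618464, 37555) ≈ -43.096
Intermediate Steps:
Add(Mul(1222, Pow(-1015, -1)), Mul(3100, Pow(-74, -1))) = Add(Mul(1222, Rational(-1, 1015)), Mul(3100, Rational(-1, 74))) = Add(Rational(-1222, 1015), Rational(-1550, 37)) = Rational(-1618464, 37555)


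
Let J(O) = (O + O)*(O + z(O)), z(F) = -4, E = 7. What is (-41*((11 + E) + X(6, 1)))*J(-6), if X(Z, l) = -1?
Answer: -83640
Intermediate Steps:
J(O) = 2*O*(-4 + O) (J(O) = (O + O)*(O - 4) = (2*O)*(-4 + O) = 2*O*(-4 + O))
(-41*((11 + E) + X(6, 1)))*J(-6) = (-41*((11 + 7) - 1))*(2*(-6)*(-4 - 6)) = (-41*(18 - 1))*(2*(-6)*(-10)) = -41*17*120 = -697*120 = -83640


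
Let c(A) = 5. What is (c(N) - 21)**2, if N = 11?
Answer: 256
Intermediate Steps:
(c(N) - 21)**2 = (5 - 21)**2 = (-16)**2 = 256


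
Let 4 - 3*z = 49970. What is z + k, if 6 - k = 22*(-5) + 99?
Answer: -49915/3 ≈ -16638.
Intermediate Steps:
k = 17 (k = 6 - (22*(-5) + 99) = 6 - (-110 + 99) = 6 - 1*(-11) = 6 + 11 = 17)
z = -49966/3 (z = 4/3 - ⅓*49970 = 4/3 - 49970/3 = -49966/3 ≈ -16655.)
z + k = -49966/3 + 17 = -49915/3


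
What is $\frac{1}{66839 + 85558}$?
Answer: $\frac{1}{152397} \approx 6.5618 \cdot 10^{-6}$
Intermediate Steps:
$\frac{1}{66839 + 85558} = \frac{1}{152397}$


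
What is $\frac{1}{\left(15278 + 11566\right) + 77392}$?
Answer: $\frac{1}{104236} \approx 9.5936 \cdot 10^{-6}$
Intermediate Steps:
$\frac{1}{\left(15278 + 11566\right) + 77392} = \frac{1}{26844 + 77392} = \frac{1}{104236}$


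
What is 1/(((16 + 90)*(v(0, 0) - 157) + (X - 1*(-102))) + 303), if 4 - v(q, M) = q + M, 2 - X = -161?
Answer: -1/15650 ≈ -6.3898e-5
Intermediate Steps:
X = 163 (X = 2 - 1*(-161) = 2 + 161 = 163)
v(q, M) = 4 - M - q (v(q, M) = 4 - (q + M) = 4 - (M + q) = 4 + (-M - q) = 4 - M - q)
1/(((16 + 90)*(v(0, 0) - 157) + (X - 1*(-102))) + 303) = 1/(((16 + 90)*((4 - 1*0 - 1*0) - 157) + (163 - 1*(-102))) + 303) = 1/((106*((4 + 0 + 0) - 157) + (163 + 102)) + 303) = 1/((106*(4 - 157) + 265) + 303) = 1/((106*(-153) + 265) + 303) = 1/((-16218 + 265) + 303) = 1/(-15953 + 303) = 1/(-15650) = -1/15650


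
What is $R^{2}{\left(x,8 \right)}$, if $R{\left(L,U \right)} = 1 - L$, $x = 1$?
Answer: $0$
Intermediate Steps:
$R^{2}{\left(x,8 \right)} = \left(1 - 1\right)^{2} = 0^{2} = 0$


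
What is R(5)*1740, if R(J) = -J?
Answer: -8700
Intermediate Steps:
R(5)*1740 = -1*5*1740 = -5*1740 = -8700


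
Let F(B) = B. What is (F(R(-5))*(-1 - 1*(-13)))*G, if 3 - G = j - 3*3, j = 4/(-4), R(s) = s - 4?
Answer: -1404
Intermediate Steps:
R(s) = -4 + s
j = -1 (j = 4*(-1/4) = -1)
G = 13 (G = 3 - (-1 - 3*3) = 3 - (-1 - 9) = 3 - 1*(-10) = 3 + 10 = 13)
(F(R(-5))*(-1 - 1*(-13)))*G = ((-4 - 5)*(-1 - 1*(-13)))*13 = -9*(-1 + 13)*13 = -9*12*13 = -108*13 = -1404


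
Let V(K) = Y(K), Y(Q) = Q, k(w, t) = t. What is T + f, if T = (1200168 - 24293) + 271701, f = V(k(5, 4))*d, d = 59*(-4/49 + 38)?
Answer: 71369712/49 ≈ 1.4565e+6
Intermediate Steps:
V(K) = K
d = 109622/49 (d = 59*(-4*1/49 + 38) = 59*(-4/49 + 38) = 59*(1858/49) = 109622/49 ≈ 2237.2)
f = 438488/49 (f = 4*(109622/49) = 438488/49 ≈ 8948.7)
T = 1447576 (T = 1175875 + 271701 = 1447576)
T + f = 1447576 + 438488/49 = 71369712/49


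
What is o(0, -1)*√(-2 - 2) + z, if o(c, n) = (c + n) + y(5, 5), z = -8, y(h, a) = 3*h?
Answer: -8 + 28*I ≈ -8.0 + 28.0*I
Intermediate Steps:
o(c, n) = 15 + c + n (o(c, n) = (c + n) + 3*5 = (c + n) + 15 = 15 + c + n)
o(0, -1)*√(-2 - 2) + z = (15 + 0 - 1)*√(-2 - 2) - 8 = 14*√(-4) - 8 = 14*(2*I) - 8 = 28*I - 8 = -8 + 28*I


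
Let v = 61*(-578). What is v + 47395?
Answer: 12137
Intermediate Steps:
v = -35258
v + 47395 = -35258 + 47395 = 12137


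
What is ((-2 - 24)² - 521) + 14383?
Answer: 14538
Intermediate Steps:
((-2 - 24)² - 521) + 14383 = ((-26)² - 521) + 14383 = (676 - 521) + 14383 = 155 + 14383 = 14538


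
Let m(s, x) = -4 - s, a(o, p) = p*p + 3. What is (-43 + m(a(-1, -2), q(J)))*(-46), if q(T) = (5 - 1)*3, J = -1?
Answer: 2484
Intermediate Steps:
a(o, p) = 3 + p**2 (a(o, p) = p**2 + 3 = 3 + p**2)
q(T) = 12 (q(T) = 4*3 = 12)
(-43 + m(a(-1, -2), q(J)))*(-46) = (-43 + (-4 - (3 + (-2)**2)))*(-46) = (-43 + (-4 - (3 + 4)))*(-46) = (-43 + (-4 - 1*7))*(-46) = (-43 + (-4 - 7))*(-46) = (-43 - 11)*(-46) = -54*(-46) = 2484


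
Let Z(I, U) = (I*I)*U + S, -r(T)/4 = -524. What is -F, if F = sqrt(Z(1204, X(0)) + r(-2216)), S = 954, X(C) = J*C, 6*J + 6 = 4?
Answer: -5*sqrt(122) ≈ -55.227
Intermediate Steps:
J = -1/3 (J = -1 + (1/6)*4 = -1 + 2/3 = -1/3 ≈ -0.33333)
r(T) = 2096 (r(T) = -4*(-524) = 2096)
X(C) = -C/3
Z(I, U) = 954 + U*I**2 (Z(I, U) = (I*I)*U + 954 = I**2*U + 954 = U*I**2 + 954 = 954 + U*I**2)
F = 5*sqrt(122) (F = sqrt((954 - 1/3*0*1204**2) + 2096) = sqrt((954 + 0*1449616) + 2096) = sqrt((954 + 0) + 2096) = sqrt(954 + 2096) = sqrt(3050) = 5*sqrt(122) ≈ 55.227)
-F = -5*sqrt(122)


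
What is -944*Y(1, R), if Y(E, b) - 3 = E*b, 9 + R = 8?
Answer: -1888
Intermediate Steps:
R = -1 (R = -9 + 8 = -1)
Y(E, b) = 3 + E*b
-944*Y(1, R) = -944*(3 + 1*(-1)) = -944*(3 - 1) = -944*2 = -1888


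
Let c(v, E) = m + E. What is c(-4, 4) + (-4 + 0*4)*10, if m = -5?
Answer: -41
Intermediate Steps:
c(v, E) = -5 + E
c(-4, 4) + (-4 + 0*4)*10 = (-5 + 4) + (-4 + 0*4)*10 = -1 + (-4 + 0)*10 = -1 - 4*10 = -1 - 40 = -41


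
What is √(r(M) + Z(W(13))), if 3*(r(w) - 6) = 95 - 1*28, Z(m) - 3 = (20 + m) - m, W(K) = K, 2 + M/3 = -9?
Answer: √462/3 ≈ 7.1647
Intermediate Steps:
M = -33 (M = -6 + 3*(-9) = -6 - 27 = -33)
Z(m) = 23 (Z(m) = 3 + ((20 + m) - m) = 3 + 20 = 23)
r(w) = 85/3 (r(w) = 6 + (95 - 1*28)/3 = 6 + (95 - 28)/3 = 6 + (⅓)*67 = 6 + 67/3 = 85/3)
√(r(M) + Z(W(13))) = √(85/3 + 23) = √(154/3) = √462/3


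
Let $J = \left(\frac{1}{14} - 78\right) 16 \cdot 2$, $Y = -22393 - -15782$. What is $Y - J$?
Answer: $- \frac{28821}{7} \approx -4117.3$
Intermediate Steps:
$Y = -6611$ ($Y = -22393 + 15782 = -6611$)
$J = - \frac{17456}{7}$ ($J = \left(\frac{1}{14} - 78\right) 32 = \left(- \frac{1091}{14}\right) 32 = - \frac{17456}{7} \approx -2493.7$)
$Y - J = -6611 - - \frac{17456}{7} = -6611 + \frac{17456}{7} = - \frac{28821}{7}$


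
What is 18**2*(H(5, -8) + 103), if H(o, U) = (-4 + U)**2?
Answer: 80028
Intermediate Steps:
18**2*(H(5, -8) + 103) = 18**2*((-4 - 8)**2 + 103) = 324*((-12)**2 + 103) = 324*(144 + 103) = 324*247 = 80028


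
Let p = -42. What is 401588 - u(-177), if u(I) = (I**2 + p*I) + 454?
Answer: 362371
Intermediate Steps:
u(I) = 454 + I**2 - 42*I (u(I) = (I**2 - 42*I) + 454 = 454 + I**2 - 42*I)
401588 - u(-177) = 401588 - (454 + (-177)**2 - 42*(-177)) = 401588 - (454 + 31329 + 7434) = 401588 - 1*39217 = 401588 - 39217 = 362371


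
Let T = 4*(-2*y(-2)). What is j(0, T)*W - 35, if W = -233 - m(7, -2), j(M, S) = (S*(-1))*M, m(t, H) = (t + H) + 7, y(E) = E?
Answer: -35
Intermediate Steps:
m(t, H) = 7 + H + t (m(t, H) = (H + t) + 7 = 7 + H + t)
T = 16 (T = 4*(-2*(-2)) = 4*4 = 16)
j(M, S) = -M*S (j(M, S) = (-S)*M = -M*S)
W = -245 (W = -233 - (7 - 2 + 7) = -233 - 1*12 = -233 - 12 = -245)
j(0, T)*W - 35 = -1*0*16*(-245) - 35 = 0*(-245) - 35 = 0 - 35 = -35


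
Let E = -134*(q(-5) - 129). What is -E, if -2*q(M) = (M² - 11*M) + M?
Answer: -22311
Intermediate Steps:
q(M) = 5*M - M²/2 (q(M) = -((M² - 11*M) + M)/2 = -(M² - 10*M)/2 = 5*M - M²/2)
E = 22311 (E = -134*((½)*(-5)*(10 - 1*(-5)) - 129) = -134*((½)*(-5)*(10 + 5) - 129) = -134*((½)*(-5)*15 - 129) = -134*(-75/2 - 129) = -134*(-333/2) = 22311)
-E = -1*22311 = -22311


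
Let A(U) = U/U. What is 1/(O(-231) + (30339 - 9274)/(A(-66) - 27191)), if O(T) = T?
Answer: -5438/1260391 ≈ -0.0043145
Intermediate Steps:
A(U) = 1
1/(O(-231) + (30339 - 9274)/(A(-66) - 27191)) = 1/(-231 + (30339 - 9274)/(1 - 27191)) = 1/(-231 + 21065/(-27190)) = 1/(-231 + 21065*(-1/27190)) = 1/(-231 - 4213/5438) = 1/(-1260391/5438) = -5438/1260391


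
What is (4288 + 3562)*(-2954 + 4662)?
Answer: 13407800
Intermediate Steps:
(4288 + 3562)*(-2954 + 4662) = 7850*1708 = 13407800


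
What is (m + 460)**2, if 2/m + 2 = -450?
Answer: 10807473681/51076 ≈ 2.1160e+5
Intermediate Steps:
m = -1/226 (m = 2/(-2 - 450) = 2/(-452) = 2*(-1/452) = -1/226 ≈ -0.0044248)
(m + 460)**2 = (-1/226 + 460)**2 = (103959/226)**2 = 10807473681/51076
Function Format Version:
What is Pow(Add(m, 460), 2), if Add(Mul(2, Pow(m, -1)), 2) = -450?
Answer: Rational(10807473681, 51076) ≈ 2.1160e+5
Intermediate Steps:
m = Rational(-1, 226) (m = Mul(2, Pow(Add(-2, -450), -1)) = Mul(2, Pow(-452, -1)) = Mul(2, Rational(-1, 452)) = Rational(-1, 226) ≈ -0.0044248)
Pow(Add(m, 460), 2) = Pow(Add(Rational(-1, 226), 460), 2) = Pow(Rational(103959, 226), 2) = Rational(10807473681, 51076)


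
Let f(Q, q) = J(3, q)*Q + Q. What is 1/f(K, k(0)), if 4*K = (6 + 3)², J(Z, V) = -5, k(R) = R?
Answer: -1/81 ≈ -0.012346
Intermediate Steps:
K = 81/4 (K = (6 + 3)²/4 = (¼)*9² = (¼)*81 = 81/4 ≈ 20.250)
f(Q, q) = -4*Q (f(Q, q) = -5*Q + Q = -4*Q)
1/f(K, k(0)) = 1/(-4*81/4) = 1/(-81) = -1/81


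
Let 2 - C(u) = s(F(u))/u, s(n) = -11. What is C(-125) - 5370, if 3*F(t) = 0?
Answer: -671011/125 ≈ -5368.1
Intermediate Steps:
F(t) = 0 (F(t) = (⅓)*0 = 0)
C(u) = 2 + 11/u (C(u) = 2 - (-11)/u = 2 + 11/u)
C(-125) - 5370 = (2 + 11/(-125)) - 5370 = (2 + 11*(-1/125)) - 5370 = (2 - 11/125) - 5370 = 239/125 - 5370 = -671011/125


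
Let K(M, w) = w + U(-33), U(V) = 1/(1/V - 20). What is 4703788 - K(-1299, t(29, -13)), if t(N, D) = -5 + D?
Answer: 3109215799/661 ≈ 4.7038e+6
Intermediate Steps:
U(V) = 1/(-20 + 1/V)
K(M, w) = -33/661 + w (K(M, w) = w - 1*(-33)/(-1 + 20*(-33)) = w - 1*(-33)/(-1 - 660) = w - 1*(-33)/(-661) = w - 1*(-33)*(-1/661) = w - 33/661 = -33/661 + w)
4703788 - K(-1299, t(29, -13)) = 4703788 - (-33/661 + (-5 - 13)) = 4703788 - (-33/661 - 18) = 4703788 - 1*(-11931/661) = 4703788 + 11931/661 = 3109215799/661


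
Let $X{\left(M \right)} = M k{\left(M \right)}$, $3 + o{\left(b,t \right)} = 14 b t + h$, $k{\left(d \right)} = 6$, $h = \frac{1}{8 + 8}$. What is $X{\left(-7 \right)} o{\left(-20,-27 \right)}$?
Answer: $- \frac{2539173}{8} \approx -3.174 \cdot 10^{5}$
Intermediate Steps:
$h = \frac{1}{16} \approx 0.0625$
$o{\left(b,t \right)} = - \frac{47}{16} + 14 b t$ ($o{\left(b,t \right)} = -3 + \left(14 b t + \frac{1}{16}\right) = -3 + \left(\frac{1}{16} + 14 b t\right) = - \frac{47}{16} + 14 b t$)
$X{\left(M \right)} = 6 M$ ($X{\left(M \right)} = M 6 = 6 M$)
$X{\left(-7 \right)} o{\left(-20,-27 \right)} = 6 \left(-7\right) \left(- \frac{47}{16} + 14 \left(-20\right) \left(-27\right)\right) = - 42 \left(- \frac{47}{16} + 7560\right) = \left(-42\right) \frac{120913}{16} = - \frac{2539173}{8}$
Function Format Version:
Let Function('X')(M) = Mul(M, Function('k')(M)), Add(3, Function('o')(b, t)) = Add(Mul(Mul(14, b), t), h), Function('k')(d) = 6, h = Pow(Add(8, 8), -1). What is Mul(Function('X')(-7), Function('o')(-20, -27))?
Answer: Rational(-2539173, 8) ≈ -3.1740e+5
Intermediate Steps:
h = Rational(1, 16) (h = Pow(16, -1) = Rational(1, 16) ≈ 0.062500)
Function('o')(b, t) = Add(Rational(-47, 16), Mul(14, b, t)) (Function('o')(b, t) = Add(-3, Add(Mul(Mul(14, b), t), Rational(1, 16))) = Add(-3, Add(Mul(14, b, t), Rational(1, 16))) = Add(-3, Add(Rational(1, 16), Mul(14, b, t))) = Add(Rational(-47, 16), Mul(14, b, t)))
Function('X')(M) = Mul(6, M) (Function('X')(M) = Mul(M, 6) = Mul(6, M))
Mul(Function('X')(-7), Function('o')(-20, -27)) = Mul(Mul(6, -7), Add(Rational(-47, 16), Mul(14, -20, -27))) = Mul(-42, Add(Rational(-47, 16), 7560)) = Mul(-42, Rational(120913, 16)) = Rational(-2539173, 8)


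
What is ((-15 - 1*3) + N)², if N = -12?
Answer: 900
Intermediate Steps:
((-15 - 1*3) + N)² = ((-15 - 1*3) - 12)² = ((-15 - 3) - 12)² = (-18 - 12)² = (-30)² = 900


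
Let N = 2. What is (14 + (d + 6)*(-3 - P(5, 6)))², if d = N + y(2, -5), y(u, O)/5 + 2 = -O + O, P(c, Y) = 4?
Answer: 784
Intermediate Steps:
y(u, O) = -10 (y(u, O) = -10 + 5*(-O + O) = -10 + 5*0 = -10 + 0 = -10)
d = -8 (d = 2 - 10 = -8)
(14 + (d + 6)*(-3 - P(5, 6)))² = (14 + (-8 + 6)*(-3 - 1*4))² = (14 - 2*(-3 - 4))² = (14 - 2*(-7))² = (14 + 14)² = 28² = 784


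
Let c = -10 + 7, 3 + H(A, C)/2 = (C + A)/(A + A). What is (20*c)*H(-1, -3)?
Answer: 120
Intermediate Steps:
H(A, C) = -6 + (A + C)/A (H(A, C) = -6 + 2*((C + A)/(A + A)) = -6 + 2*((A + C)/((2*A))) = -6 + 2*((A + C)*(1/(2*A))) = -6 + 2*((A + C)/(2*A)) = -6 + (A + C)/A)
c = -3
(20*c)*H(-1, -3) = (20*(-3))*(-5 - 3/(-1)) = -60*(-5 - 3*(-1)) = -60*(-5 + 3) = -60*(-2) = 120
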